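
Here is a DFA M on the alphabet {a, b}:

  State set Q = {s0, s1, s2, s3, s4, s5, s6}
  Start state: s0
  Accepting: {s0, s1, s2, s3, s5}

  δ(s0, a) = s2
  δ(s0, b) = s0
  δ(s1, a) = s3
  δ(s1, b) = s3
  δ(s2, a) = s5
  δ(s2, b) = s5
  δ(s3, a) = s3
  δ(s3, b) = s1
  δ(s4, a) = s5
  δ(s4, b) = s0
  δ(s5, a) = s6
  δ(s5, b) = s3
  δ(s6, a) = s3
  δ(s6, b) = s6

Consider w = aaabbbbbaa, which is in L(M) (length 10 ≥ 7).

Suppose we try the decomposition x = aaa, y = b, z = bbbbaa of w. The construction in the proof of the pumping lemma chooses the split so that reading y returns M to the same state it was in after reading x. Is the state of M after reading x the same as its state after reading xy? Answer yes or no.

yes

State sequence: s0 -a-> s2 -a-> s5 -a-> s6 -b-> s6

After x (step 3): s6. After xy (step 4): s6.
They match, so y = b drives M around a cycle from s6 back to itself; pumping y any number of times keeps M in s6 before reading z, and xyⁱz ∈ L(M) for every i ≥ 0.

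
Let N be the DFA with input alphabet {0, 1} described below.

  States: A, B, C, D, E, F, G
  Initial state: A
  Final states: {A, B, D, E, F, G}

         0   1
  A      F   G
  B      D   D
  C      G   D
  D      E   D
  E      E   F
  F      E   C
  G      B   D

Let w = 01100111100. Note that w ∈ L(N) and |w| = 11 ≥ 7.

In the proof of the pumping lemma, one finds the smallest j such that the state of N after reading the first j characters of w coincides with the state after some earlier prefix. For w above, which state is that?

State sequence: A -0-> F -1-> C -1-> D -0-> E -0-> E -1-> F -1-> C -1-> D -1-> D -0-> E -0-> E
First repeat at step 5: E was already visited.

The earliest repeat is at step j = 5: N is in E, which it already visited at step i = 4.
Since N has 7 states, any run of length ≥ 7 visits 7+1 states, so by pigeonhole some state repeats within the first 7 steps — that repeat gives the pumpable loop.

E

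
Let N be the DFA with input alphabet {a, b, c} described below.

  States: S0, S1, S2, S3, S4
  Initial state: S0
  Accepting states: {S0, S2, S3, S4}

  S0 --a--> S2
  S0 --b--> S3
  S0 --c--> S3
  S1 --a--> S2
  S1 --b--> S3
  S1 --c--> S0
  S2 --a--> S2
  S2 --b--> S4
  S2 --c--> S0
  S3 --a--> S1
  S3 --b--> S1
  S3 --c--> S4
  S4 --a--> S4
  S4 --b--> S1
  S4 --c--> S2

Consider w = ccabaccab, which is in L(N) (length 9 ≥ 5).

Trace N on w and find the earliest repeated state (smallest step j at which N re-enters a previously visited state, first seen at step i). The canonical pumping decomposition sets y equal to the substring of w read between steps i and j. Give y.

State sequence: S0 -c-> S3 -c-> S4 -a-> S4 -b-> S1 -a-> S2 -c-> S0 -c-> S3 -a-> S1 -b-> S3
First repeat at step 3: S4 was already visited.

So i = 2, j = 3, giving x = w[0:2] = cc, y = w[2:3] = a, z = w[3:9] = baccab.
Check: |xy| = 3 ≤ 5 and |y| = 1 ≥ 1. Reading y takes N from S4 back to S4, so every xyⁱz is accepted.
With |Q| = 5, pigeonhole forces a state repeat no later than step 5; the substring read between the first and second visits to that state can be pumped.

a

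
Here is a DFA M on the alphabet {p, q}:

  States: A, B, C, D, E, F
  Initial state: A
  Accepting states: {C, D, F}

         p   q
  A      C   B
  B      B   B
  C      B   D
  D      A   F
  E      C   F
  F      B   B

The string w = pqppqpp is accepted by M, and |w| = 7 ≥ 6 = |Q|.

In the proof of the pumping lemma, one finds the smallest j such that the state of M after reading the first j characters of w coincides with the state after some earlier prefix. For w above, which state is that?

Run of M on w = p q p p q p p:
  step 0: A  (start)
  step 1: C  (read p: A→C)
  step 2: D  (read q: C→D)
  step 3: A  (read p: D→A)   ← first repeat (A seen earlier)
  step 4: C  (read p: A→C)
  step 5: D  (read q: C→D)
  step 6: A  (read p: D→A)
  step 7: C  (read p: A→C)

The earliest repeat is at step j = 3: M is in A, which it already visited at step i = 0.

A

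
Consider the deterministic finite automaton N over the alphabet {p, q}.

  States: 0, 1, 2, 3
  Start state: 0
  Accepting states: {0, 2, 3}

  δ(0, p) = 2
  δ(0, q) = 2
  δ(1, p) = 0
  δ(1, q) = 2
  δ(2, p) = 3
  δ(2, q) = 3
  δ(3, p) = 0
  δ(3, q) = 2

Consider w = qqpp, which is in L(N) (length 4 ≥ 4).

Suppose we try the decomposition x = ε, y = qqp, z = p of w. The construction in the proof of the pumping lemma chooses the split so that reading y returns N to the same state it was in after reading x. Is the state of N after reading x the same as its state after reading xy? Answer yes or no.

Run of N on the first 3 characters of w = q q p:
  step 0: 0  (start)
  step 1: 2  (read q: 0→2)
  step 2: 3  (read q: 2→3)
  step 3: 0  (read p: 3→0)

After x (step 0): 0. After xy (step 3): 0.
They match, so y = qqp drives N around a cycle from 0 back to itself; pumping y any number of times keeps N in 0 before reading z, and xyⁱz ∈ L(N) for every i ≥ 0.

yes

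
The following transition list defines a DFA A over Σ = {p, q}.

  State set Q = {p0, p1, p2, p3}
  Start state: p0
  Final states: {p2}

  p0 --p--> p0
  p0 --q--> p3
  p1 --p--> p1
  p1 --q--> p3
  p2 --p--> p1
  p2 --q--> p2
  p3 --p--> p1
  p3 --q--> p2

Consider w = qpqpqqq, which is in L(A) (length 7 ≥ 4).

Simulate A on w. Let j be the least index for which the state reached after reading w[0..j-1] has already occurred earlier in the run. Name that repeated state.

p3

State sequence: p0 -q-> p3 -p-> p1 -q-> p3 -p-> p1 -q-> p3 -q-> p2 -q-> p2
First repeat at step 3: p3 was already visited.

The earliest repeat is at step j = 3: A is in p3, which it already visited at step i = 1.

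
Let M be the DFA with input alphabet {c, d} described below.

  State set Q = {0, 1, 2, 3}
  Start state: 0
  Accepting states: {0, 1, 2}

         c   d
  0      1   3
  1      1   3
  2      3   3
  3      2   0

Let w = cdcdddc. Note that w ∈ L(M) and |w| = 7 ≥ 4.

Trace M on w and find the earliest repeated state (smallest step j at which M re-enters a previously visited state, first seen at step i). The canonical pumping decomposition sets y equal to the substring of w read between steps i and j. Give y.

cd

Run of M on w = c d c d d d c:
  step 0: 0  (start)
  step 1: 1  (read c: 0→1)
  step 2: 3  (read d: 1→3)
  step 3: 2  (read c: 3→2)
  step 4: 3  (read d: 2→3)   ← first repeat (3 seen earlier)
  step 5: 0  (read d: 3→0)
  step 6: 3  (read d: 0→3)
  step 7: 2  (read c: 3→2)

So i = 2, j = 4, giving x = w[0:2] = cd, y = w[2:4] = cd, z = w[4:7] = ddc.
Check: |xy| = 4 ≤ 4 and |y| = 2 ≥ 1. Reading y takes M from 3 back to 3, so every xyⁱz is accepted.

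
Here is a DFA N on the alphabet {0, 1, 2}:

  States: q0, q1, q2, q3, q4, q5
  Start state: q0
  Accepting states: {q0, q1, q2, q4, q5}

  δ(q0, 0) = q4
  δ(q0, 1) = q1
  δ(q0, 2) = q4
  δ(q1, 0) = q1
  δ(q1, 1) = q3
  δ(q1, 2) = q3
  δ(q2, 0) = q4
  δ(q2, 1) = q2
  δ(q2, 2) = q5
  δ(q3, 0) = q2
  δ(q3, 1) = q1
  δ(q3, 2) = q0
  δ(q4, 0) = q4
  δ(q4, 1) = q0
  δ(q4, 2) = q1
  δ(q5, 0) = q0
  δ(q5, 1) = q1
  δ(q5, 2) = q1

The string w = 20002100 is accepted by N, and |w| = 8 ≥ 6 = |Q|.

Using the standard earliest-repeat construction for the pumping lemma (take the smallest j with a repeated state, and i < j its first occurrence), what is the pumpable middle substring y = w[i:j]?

Run of N on w = 2 0 0 0 2 1 0 0:
  step 0: q0  (start)
  step 1: q4  (read 2: q0→q4)
  step 2: q4  (read 0: q4→q4)   ← first repeat (q4 seen earlier)
  step 3: q4  (read 0: q4→q4)
  step 4: q4  (read 0: q4→q4)
  step 5: q1  (read 2: q4→q1)
  step 6: q3  (read 1: q1→q3)
  step 7: q2  (read 0: q3→q2)
  step 8: q4  (read 0: q2→q4)

So i = 1, j = 2, giving x = w[0:1] = 2, y = w[1:2] = 0, z = w[2:8] = 002100.
Check: |xy| = 2 ≤ 6 and |y| = 1 ≥ 1. Reading y takes N from q4 back to q4, so every xyⁱz is accepted.

0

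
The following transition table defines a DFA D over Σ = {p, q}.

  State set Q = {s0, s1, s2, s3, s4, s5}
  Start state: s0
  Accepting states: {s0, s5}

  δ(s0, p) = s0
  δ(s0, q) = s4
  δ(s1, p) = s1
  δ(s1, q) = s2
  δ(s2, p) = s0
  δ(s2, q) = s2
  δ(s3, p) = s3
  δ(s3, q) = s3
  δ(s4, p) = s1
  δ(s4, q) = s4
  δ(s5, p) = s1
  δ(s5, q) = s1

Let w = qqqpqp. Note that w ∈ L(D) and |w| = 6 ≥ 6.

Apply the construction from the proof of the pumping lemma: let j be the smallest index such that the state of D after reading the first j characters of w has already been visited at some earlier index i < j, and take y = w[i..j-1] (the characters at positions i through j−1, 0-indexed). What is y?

q

State sequence: s0 -q-> s4 -q-> s4 -q-> s4 -p-> s1 -q-> s2 -p-> s0
First repeat at step 2: s4 was already visited.

So i = 1, j = 2, giving x = w[0:1] = q, y = w[1:2] = q, z = w[2:6] = qpqp.
Check: |xy| = 2 ≤ 6 and |y| = 1 ≥ 1. Reading y takes D from s4 back to s4, so every xyⁱz is accepted.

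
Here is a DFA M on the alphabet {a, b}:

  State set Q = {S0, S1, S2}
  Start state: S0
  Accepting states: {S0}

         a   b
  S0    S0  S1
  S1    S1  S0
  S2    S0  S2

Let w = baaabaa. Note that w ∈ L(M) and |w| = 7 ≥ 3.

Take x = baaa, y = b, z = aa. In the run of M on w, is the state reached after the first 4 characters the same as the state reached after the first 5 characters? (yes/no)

no

Run of M on the first 5 characters of w = b a a a b:
  step 0: S0  (start)
  step 1: S1  (read b: S0→S1)
  step 2: S1  (read a: S1→S1)
  step 3: S1  (read a: S1→S1)
  step 4: S1  (read a: S1→S1)
  step 5: S0  (read b: S1→S0)

After x (step 4): S1. After xy (step 5): S0.
They differ (S1 ≠ S0), so y is not a cycle from the state after x; this split is not the one the pumping-lemma construction produces, and pumping y need not keep the string in L(M).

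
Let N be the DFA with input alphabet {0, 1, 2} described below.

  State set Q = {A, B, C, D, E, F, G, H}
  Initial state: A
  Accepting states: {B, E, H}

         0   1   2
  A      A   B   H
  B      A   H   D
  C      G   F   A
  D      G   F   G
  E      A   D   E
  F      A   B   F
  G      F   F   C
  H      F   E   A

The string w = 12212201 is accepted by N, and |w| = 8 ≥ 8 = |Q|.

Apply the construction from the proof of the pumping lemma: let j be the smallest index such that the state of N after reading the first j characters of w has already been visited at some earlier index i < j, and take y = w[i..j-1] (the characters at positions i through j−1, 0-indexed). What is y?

2

Run of N on w = 1 2 2 1 2 2 0 1:
  step 0: A  (start)
  step 1: B  (read 1: A→B)
  step 2: D  (read 2: B→D)
  step 3: G  (read 2: D→G)
  step 4: F  (read 1: G→F)
  step 5: F  (read 2: F→F)   ← first repeat (F seen earlier)
  step 6: F  (read 2: F→F)
  step 7: A  (read 0: F→A)
  step 8: B  (read 1: A→B)

So i = 4, j = 5, giving x = w[0:4] = 1221, y = w[4:5] = 2, z = w[5:8] = 201.
Check: |xy| = 5 ≤ 8 and |y| = 1 ≥ 1. Reading y takes N from F back to F, so every xyⁱz is accepted.
With |Q| = 8, pigeonhole forces a state repeat no later than step 8; the substring read between the first and second visits to that state can be pumped.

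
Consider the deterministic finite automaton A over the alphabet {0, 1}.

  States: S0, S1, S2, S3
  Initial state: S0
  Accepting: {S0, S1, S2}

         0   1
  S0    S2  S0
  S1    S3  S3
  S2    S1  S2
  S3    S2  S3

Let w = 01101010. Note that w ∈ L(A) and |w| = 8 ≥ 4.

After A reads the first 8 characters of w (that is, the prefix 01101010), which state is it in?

State sequence: S0 -0-> S2 -1-> S2 -1-> S2 -0-> S1 -1-> S3 -0-> S2 -1-> S2 -0-> S1

After reading 8 characters, A is in state S1.

S1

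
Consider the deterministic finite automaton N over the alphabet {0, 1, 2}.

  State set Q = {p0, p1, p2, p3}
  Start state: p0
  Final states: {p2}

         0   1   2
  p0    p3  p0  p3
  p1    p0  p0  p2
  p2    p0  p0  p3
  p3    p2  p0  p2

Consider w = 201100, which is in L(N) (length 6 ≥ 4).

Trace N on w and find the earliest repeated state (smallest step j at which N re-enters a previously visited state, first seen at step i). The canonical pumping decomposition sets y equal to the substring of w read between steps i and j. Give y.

201

State sequence: p0 -2-> p3 -0-> p2 -1-> p0 -1-> p0 -0-> p3 -0-> p2
First repeat at step 3: p0 was already visited.

So i = 0, j = 3, giving x = w[0:0] = ε, y = w[0:3] = 201, z = w[3:6] = 100.
Check: |xy| = 3 ≤ 4 and |y| = 3 ≥ 1. Reading y takes N from p0 back to p0, so every xyⁱz is accepted.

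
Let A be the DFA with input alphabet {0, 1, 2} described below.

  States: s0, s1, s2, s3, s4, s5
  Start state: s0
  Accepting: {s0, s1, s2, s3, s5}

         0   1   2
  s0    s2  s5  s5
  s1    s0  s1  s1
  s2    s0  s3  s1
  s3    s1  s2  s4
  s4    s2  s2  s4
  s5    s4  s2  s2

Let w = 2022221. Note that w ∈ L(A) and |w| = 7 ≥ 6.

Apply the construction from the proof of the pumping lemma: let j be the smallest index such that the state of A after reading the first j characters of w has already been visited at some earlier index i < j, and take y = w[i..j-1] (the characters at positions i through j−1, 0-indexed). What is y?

2

Run of A on w = 2 0 2 2 2 2 1:
  step 0: s0  (start)
  step 1: s5  (read 2: s0→s5)
  step 2: s4  (read 0: s5→s4)
  step 3: s4  (read 2: s4→s4)   ← first repeat (s4 seen earlier)
  step 4: s4  (read 2: s4→s4)
  step 5: s4  (read 2: s4→s4)
  step 6: s4  (read 2: s4→s4)
  step 7: s2  (read 1: s4→s2)

So i = 2, j = 3, giving x = w[0:2] = 20, y = w[2:3] = 2, z = w[3:7] = 2221.
Check: |xy| = 3 ≤ 6 and |y| = 1 ≥ 1. Reading y takes A from s4 back to s4, so every xyⁱz is accepted.
With |Q| = 6, pigeonhole forces a state repeat no later than step 6; the substring read between the first and second visits to that state can be pumped.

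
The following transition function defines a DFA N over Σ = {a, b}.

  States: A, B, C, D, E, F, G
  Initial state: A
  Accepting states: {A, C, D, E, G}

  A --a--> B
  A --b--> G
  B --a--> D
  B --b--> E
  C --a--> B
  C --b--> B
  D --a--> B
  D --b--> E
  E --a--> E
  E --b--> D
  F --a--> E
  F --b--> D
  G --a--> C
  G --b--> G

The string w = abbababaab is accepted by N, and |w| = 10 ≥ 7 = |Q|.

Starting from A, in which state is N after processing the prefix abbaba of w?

E

State sequence: A -a-> B -b-> E -b-> D -a-> B -b-> E -a-> E

After reading 6 characters, N is in state E.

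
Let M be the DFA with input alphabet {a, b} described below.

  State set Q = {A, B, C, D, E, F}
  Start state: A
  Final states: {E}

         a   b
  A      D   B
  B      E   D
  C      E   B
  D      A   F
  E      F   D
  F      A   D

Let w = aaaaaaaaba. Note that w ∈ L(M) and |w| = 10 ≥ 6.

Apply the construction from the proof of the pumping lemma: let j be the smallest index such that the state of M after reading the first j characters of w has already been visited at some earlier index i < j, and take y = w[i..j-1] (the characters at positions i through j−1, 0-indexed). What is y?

State sequence: A -a-> D -a-> A -a-> D -a-> A -a-> D -a-> A -a-> D -a-> A -b-> B -a-> E
First repeat at step 2: A was already visited.

So i = 0, j = 2, giving x = w[0:0] = ε, y = w[0:2] = aa, z = w[2:10] = aaaaaaba.
Check: |xy| = 2 ≤ 6 and |y| = 2 ≥ 1. Reading y takes M from A back to A, so every xyⁱz is accepted.
With |Q| = 6, pigeonhole forces a state repeat no later than step 6; the substring read between the first and second visits to that state can be pumped.

aa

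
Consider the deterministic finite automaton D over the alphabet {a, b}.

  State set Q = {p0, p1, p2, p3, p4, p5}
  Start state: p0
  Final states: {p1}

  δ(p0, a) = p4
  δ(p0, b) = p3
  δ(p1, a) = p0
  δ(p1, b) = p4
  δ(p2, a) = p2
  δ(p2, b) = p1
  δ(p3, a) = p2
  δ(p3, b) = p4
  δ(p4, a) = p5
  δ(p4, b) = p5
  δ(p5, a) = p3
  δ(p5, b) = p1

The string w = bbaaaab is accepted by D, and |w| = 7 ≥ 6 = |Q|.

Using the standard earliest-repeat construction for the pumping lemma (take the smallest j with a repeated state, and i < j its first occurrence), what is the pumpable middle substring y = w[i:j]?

Run of D on w = b b a a a a b:
  step 0: p0  (start)
  step 1: p3  (read b: p0→p3)
  step 2: p4  (read b: p3→p4)
  step 3: p5  (read a: p4→p5)
  step 4: p3  (read a: p5→p3)   ← first repeat (p3 seen earlier)
  step 5: p2  (read a: p3→p2)
  step 6: p2  (read a: p2→p2)
  step 7: p1  (read b: p2→p1)

So i = 1, j = 4, giving x = w[0:1] = b, y = w[1:4] = baa, z = w[4:7] = aab.
Check: |xy| = 4 ≤ 6 and |y| = 3 ≥ 1. Reading y takes D from p3 back to p3, so every xyⁱz is accepted.

baa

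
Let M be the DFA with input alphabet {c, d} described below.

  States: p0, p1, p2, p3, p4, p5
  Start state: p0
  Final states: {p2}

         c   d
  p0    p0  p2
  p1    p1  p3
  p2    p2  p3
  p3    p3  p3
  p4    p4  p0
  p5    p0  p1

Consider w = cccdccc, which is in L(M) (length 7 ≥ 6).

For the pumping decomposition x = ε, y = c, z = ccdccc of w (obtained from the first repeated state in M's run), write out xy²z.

xy^2z = ε·c·c·ccdccc = ccccdccc.
Reading y = c takes M from p0 back to p0, so after x·y·y the machine is still in p0, and z then leads to the accepting state p2. Hence ccccdccc ∈ L(M).

ccccdccc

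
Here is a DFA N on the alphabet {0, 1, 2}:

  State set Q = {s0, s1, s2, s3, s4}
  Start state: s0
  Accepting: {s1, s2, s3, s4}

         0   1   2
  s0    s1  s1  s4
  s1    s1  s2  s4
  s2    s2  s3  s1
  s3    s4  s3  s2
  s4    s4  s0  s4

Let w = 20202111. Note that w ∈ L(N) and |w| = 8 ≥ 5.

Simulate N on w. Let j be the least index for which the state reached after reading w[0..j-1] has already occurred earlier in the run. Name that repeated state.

Run of N on w = 2 0 2 0 2 1 1 1:
  step 0: s0  (start)
  step 1: s4  (read 2: s0→s4)
  step 2: s4  (read 0: s4→s4)   ← first repeat (s4 seen earlier)
  step 3: s4  (read 2: s4→s4)
  step 4: s4  (read 0: s4→s4)
  step 5: s4  (read 2: s4→s4)
  step 6: s0  (read 1: s4→s0)
  step 7: s1  (read 1: s0→s1)
  step 8: s2  (read 1: s1→s2)

The earliest repeat is at step j = 2: N is in s4, which it already visited at step i = 1.
Pumping length from the standard proof: p = 5 (the number of states). The repeated state found above gives |xy| = j ≤ 5 and |y| = j − i ≥ 1.

s4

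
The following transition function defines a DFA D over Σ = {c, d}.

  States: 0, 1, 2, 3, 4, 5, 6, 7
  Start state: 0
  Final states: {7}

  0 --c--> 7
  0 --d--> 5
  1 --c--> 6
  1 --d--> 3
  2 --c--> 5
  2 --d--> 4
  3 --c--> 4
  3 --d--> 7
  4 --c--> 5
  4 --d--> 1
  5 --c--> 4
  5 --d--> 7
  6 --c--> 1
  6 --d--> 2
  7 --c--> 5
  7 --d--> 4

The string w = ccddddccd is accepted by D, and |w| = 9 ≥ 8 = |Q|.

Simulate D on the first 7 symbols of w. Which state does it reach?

4

Run of D on the first 7 characters of w = c c d d d d c:
  step 0: 0  (start)
  step 1: 7  (read c: 0→7)
  step 2: 5  (read c: 7→5)
  step 3: 7  (read d: 5→7)
  step 4: 4  (read d: 7→4)
  step 5: 1  (read d: 4→1)
  step 6: 3  (read d: 1→3)
  step 7: 4  (read c: 3→4)

After reading 7 characters, D is in state 4.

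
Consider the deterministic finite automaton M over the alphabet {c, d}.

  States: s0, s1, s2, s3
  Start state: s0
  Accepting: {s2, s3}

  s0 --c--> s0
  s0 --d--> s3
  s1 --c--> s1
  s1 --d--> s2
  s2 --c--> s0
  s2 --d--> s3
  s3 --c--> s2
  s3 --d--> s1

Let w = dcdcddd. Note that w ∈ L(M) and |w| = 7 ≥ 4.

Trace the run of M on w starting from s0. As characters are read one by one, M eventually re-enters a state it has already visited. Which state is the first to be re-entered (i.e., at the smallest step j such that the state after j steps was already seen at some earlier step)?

State sequence: s0 -d-> s3 -c-> s2 -d-> s3 -c-> s2 -d-> s3 -d-> s1 -d-> s2
First repeat at step 3: s3 was already visited.

The earliest repeat is at step j = 3: M is in s3, which it already visited at step i = 1.

s3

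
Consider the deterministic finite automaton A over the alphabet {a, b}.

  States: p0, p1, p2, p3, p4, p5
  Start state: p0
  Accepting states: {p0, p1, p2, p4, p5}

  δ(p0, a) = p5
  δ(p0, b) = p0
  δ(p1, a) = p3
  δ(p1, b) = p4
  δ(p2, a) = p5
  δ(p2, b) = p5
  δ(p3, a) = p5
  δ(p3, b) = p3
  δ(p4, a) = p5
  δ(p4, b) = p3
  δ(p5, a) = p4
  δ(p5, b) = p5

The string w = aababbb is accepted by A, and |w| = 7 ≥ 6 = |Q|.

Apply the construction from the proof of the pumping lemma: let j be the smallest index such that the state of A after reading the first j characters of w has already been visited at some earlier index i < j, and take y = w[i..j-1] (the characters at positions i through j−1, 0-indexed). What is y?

aba

Run of A on w = a a b a b b b:
  step 0: p0  (start)
  step 1: p5  (read a: p0→p5)
  step 2: p4  (read a: p5→p4)
  step 3: p3  (read b: p4→p3)
  step 4: p5  (read a: p3→p5)   ← first repeat (p5 seen earlier)
  step 5: p5  (read b: p5→p5)
  step 6: p5  (read b: p5→p5)
  step 7: p5  (read b: p5→p5)

So i = 1, j = 4, giving x = w[0:1] = a, y = w[1:4] = aba, z = w[4:7] = bbb.
Check: |xy| = 4 ≤ 6 and |y| = 3 ≥ 1. Reading y takes A from p5 back to p5, so every xyⁱz is accepted.
Pumping length from the standard proof: p = 6 (the number of states). The repeated state found above gives |xy| = j ≤ 6 and |y| = j − i ≥ 1.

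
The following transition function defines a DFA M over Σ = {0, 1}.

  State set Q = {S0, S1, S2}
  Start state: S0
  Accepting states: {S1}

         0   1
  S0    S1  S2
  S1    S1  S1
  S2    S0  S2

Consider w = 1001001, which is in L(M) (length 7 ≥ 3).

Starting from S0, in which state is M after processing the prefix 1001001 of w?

State sequence: S0 -1-> S2 -0-> S0 -0-> S1 -1-> S1 -0-> S1 -0-> S1 -1-> S1

After reading 7 characters, M is in state S1.

S1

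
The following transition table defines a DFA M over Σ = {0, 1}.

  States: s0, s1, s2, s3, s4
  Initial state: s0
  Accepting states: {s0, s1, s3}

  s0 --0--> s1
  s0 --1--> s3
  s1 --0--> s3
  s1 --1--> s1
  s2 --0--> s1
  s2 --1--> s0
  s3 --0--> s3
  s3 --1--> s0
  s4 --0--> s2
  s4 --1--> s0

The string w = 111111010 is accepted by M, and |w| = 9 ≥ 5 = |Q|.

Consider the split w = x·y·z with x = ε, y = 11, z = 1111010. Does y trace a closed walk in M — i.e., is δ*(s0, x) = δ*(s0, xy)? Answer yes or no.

State sequence: s0 -1-> s3 -1-> s0

After x (step 0): s0. After xy (step 2): s0.
They match, so y = 11 drives M around a cycle from s0 back to itself; pumping y any number of times keeps M in s0 before reading z, and xyⁱz ∈ L(M) for every i ≥ 0.

yes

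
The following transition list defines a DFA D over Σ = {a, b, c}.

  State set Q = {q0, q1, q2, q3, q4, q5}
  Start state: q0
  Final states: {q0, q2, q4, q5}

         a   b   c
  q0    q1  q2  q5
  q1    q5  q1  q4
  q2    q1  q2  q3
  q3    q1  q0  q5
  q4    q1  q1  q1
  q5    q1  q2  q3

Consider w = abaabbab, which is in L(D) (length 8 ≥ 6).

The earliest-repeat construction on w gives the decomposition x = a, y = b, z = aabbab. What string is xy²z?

xy^2z = a·b·b·aabbab = abbaabbab.
Reading y = b takes D from q1 back to q1, so after x·y·y the machine is still in q1, and z then leads to the accepting state q2. Hence abbaabbab ∈ L(D).

abbaabbab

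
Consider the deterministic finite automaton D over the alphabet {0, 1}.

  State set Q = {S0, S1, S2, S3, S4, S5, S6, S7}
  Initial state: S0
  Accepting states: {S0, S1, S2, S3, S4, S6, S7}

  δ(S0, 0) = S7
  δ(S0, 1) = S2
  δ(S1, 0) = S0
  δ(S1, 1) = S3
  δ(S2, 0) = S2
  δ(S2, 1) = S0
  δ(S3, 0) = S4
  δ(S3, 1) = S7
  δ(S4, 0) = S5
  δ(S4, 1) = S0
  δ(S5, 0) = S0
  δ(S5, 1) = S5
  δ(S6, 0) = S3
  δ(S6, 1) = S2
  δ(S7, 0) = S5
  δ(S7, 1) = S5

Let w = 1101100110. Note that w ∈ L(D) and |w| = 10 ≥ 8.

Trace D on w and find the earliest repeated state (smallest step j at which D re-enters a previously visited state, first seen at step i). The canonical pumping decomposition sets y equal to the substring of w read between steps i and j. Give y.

Run of D on w = 1 1 0 1 1 0 0 1 1 0:
  step 0: S0  (start)
  step 1: S2  (read 1: S0→S2)
  step 2: S0  (read 1: S2→S0)   ← first repeat (S0 seen earlier)
  step 3: S7  (read 0: S0→S7)
  step 4: S5  (read 1: S7→S5)
  step 5: S5  (read 1: S5→S5)
  step 6: S0  (read 0: S5→S0)
  step 7: S7  (read 0: S0→S7)
  step 8: S5  (read 1: S7→S5)
  step 9: S5  (read 1: S5→S5)
  step 10: S0  (read 0: S5→S0)

So i = 0, j = 2, giving x = w[0:0] = ε, y = w[0:2] = 11, z = w[2:10] = 01100110.
Check: |xy| = 2 ≤ 8 and |y| = 2 ≥ 1. Reading y takes D from S0 back to S0, so every xyⁱz is accepted.
Pumping length from the standard proof: p = 8 (the number of states). The repeated state found above gives |xy| = j ≤ 8 and |y| = j − i ≥ 1.

11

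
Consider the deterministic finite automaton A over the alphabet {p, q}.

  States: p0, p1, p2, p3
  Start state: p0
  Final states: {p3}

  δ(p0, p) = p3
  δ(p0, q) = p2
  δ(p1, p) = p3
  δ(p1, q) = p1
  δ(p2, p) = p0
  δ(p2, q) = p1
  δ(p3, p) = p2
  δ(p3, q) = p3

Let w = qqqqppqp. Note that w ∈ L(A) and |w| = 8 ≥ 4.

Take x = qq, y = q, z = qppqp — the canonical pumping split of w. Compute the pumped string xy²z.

xy^2z = qq·q·q·qppqp = qqqqqppqp.
Reading y = q takes A from p1 back to p1, so after x·y·y the machine is still in p1, and z then leads to the accepting state p3. Hence qqqqqppqp ∈ L(A).

qqqqqppqp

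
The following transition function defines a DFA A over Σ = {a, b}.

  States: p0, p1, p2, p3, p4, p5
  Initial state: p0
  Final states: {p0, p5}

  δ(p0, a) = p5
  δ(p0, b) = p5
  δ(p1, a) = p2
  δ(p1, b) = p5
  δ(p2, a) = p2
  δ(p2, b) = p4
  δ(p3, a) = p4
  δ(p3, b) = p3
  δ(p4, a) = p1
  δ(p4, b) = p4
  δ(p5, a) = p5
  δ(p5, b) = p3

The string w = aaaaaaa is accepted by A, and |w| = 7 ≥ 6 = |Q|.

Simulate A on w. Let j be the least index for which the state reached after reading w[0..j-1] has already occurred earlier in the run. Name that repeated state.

p5

Run of A on w = a a a a a a a:
  step 0: p0  (start)
  step 1: p5  (read a: p0→p5)
  step 2: p5  (read a: p5→p5)   ← first repeat (p5 seen earlier)
  step 3: p5  (read a: p5→p5)
  step 4: p5  (read a: p5→p5)
  step 5: p5  (read a: p5→p5)
  step 6: p5  (read a: p5→p5)
  step 7: p5  (read a: p5→p5)

The earliest repeat is at step j = 2: A is in p5, which it already visited at step i = 1.
The DFA has 6 states, so the proof of the pumping lemma guarantees a repeated state among the first 6+1 visited; the segment between the two visits is the pumpable y.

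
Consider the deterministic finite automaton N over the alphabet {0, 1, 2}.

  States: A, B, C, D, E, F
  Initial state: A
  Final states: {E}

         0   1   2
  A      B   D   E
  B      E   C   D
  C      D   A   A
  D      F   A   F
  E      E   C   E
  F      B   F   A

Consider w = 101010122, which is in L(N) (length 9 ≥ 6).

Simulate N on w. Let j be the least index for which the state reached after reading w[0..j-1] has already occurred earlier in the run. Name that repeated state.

Run of N on w = 1 0 1 0 1 0 1 2 2:
  step 0: A  (start)
  step 1: D  (read 1: A→D)
  step 2: F  (read 0: D→F)
  step 3: F  (read 1: F→F)   ← first repeat (F seen earlier)
  step 4: B  (read 0: F→B)
  step 5: C  (read 1: B→C)
  step 6: D  (read 0: C→D)
  step 7: A  (read 1: D→A)
  step 8: E  (read 2: A→E)
  step 9: E  (read 2: E→E)

The earliest repeat is at step j = 3: N is in F, which it already visited at step i = 2.
Pumping length from the standard proof: p = 6 (the number of states). The repeated state found above gives |xy| = j ≤ 6 and |y| = j − i ≥ 1.

F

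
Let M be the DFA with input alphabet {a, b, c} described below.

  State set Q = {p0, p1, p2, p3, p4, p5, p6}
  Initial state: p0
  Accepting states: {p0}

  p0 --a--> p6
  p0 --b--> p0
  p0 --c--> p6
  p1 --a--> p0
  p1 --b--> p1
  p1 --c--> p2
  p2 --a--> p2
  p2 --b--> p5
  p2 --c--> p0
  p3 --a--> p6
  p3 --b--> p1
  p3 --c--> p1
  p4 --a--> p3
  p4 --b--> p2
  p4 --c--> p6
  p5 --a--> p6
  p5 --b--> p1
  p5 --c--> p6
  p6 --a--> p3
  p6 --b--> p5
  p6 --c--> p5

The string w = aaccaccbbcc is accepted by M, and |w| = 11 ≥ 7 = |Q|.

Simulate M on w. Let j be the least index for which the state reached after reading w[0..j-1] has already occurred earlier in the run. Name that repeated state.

State sequence: p0 -a-> p6 -a-> p3 -c-> p1 -c-> p2 -a-> p2 -c-> p0 -c-> p6 -b-> p5 -b-> p1 -c-> p2 -c-> p0
First repeat at step 5: p2 was already visited.

The earliest repeat is at step j = 5: M is in p2, which it already visited at step i = 4.

p2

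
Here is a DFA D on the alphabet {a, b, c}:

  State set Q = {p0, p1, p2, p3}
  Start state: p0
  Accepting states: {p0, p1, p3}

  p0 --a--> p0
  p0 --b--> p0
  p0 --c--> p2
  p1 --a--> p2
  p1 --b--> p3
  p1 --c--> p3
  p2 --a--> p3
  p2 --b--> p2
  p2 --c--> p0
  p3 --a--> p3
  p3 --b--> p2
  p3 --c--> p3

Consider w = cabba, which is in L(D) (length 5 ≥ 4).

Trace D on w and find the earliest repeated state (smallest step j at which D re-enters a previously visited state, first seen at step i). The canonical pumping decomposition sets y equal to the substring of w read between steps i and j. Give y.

ab

Run of D on w = c a b b a:
  step 0: p0  (start)
  step 1: p2  (read c: p0→p2)
  step 2: p3  (read a: p2→p3)
  step 3: p2  (read b: p3→p2)   ← first repeat (p2 seen earlier)
  step 4: p2  (read b: p2→p2)
  step 5: p3  (read a: p2→p3)

So i = 1, j = 3, giving x = w[0:1] = c, y = w[1:3] = ab, z = w[3:5] = ba.
Check: |xy| = 3 ≤ 4 and |y| = 2 ≥ 1. Reading y takes D from p2 back to p2, so every xyⁱz is accepted.
The DFA has 4 states, so the proof of the pumping lemma guarantees a repeated state among the first 4+1 visited; the segment between the two visits is the pumpable y.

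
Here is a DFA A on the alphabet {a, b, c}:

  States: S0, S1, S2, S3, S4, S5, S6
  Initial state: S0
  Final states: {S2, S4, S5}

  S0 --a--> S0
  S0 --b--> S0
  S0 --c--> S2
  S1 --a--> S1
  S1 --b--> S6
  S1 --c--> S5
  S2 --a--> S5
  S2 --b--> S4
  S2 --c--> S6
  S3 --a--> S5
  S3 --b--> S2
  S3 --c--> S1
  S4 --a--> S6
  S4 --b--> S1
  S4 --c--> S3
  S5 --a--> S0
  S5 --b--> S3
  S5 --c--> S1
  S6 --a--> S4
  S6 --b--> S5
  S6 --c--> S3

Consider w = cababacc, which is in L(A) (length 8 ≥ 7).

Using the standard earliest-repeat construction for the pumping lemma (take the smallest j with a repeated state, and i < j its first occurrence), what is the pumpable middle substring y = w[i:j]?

State sequence: S0 -c-> S2 -a-> S5 -b-> S3 -a-> S5 -b-> S3 -a-> S5 -c-> S1 -c-> S5
First repeat at step 4: S5 was already visited.

So i = 2, j = 4, giving x = w[0:2] = ca, y = w[2:4] = ba, z = w[4:8] = bacc.
Check: |xy| = 4 ≤ 7 and |y| = 2 ≥ 1. Reading y takes A from S5 back to S5, so every xyⁱz is accepted.
Since A has 7 states, any run of length ≥ 7 visits 7+1 states, so by pigeonhole some state repeats within the first 7 steps — that repeat gives the pumpable loop.

ba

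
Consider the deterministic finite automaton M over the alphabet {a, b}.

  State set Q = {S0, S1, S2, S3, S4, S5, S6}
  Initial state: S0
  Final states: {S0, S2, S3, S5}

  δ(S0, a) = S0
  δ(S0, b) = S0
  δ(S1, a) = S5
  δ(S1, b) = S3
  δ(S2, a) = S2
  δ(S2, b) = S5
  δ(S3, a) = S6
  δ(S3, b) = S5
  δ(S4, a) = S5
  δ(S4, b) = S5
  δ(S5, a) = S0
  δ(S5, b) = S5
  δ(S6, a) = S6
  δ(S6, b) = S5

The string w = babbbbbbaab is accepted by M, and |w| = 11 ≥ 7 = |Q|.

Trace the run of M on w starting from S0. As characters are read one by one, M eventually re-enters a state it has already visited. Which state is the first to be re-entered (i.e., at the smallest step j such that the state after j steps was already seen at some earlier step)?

State sequence: S0 -b-> S0 -a-> S0 -b-> S0 -b-> S0 -b-> S0 -b-> S0 -b-> S0 -b-> S0 -a-> S0 -a-> S0 -b-> S0
First repeat at step 1: S0 was already visited.

The earliest repeat is at step j = 1: M is in S0, which it already visited at step i = 0.
Pumping length from the standard proof: p = 7 (the number of states). The repeated state found above gives |xy| = j ≤ 7 and |y| = j − i ≥ 1.

S0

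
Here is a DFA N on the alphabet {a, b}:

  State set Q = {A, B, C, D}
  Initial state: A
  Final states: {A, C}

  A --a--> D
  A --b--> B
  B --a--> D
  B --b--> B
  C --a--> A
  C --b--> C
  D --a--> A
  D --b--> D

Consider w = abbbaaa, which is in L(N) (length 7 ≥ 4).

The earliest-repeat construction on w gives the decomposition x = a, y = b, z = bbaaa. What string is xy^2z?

abbbbaaa

xy^2z = a·b·b·bbaaa = abbbbaaa.
Reading y = b takes N from D back to D, so after x·y·y the machine is still in D, and z then leads to the accepting state A. Hence abbbbaaa ∈ L(N).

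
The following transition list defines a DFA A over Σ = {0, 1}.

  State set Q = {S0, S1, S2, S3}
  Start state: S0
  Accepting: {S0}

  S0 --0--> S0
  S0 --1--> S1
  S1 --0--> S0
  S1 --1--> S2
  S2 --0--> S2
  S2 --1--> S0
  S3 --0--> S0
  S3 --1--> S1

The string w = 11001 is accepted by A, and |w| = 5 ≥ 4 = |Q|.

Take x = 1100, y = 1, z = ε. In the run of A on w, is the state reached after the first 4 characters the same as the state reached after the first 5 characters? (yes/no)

no

State sequence: S0 -1-> S1 -1-> S2 -0-> S2 -0-> S2 -1-> S0

After x (step 4): S2. After xy (step 5): S0.
They differ (S2 ≠ S0), so y is not a cycle from the state after x; this split is not the one the pumping-lemma construction produces, and pumping y need not keep the string in L(A).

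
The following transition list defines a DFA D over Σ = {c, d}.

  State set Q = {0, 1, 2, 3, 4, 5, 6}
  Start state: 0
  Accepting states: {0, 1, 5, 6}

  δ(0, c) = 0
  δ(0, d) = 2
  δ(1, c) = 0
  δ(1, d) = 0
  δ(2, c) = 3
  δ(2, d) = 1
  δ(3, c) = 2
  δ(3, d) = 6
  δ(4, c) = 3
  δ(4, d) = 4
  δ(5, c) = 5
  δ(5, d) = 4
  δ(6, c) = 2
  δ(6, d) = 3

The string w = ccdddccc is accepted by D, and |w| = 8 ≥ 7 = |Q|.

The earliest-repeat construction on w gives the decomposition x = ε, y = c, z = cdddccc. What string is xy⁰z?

cdddccc

xy⁰z = xz = ε·cdddccc = cdddccc.
Reading y = c takes D from 0 back to 0, so after x the machine is still in 0, and z then leads to the accepting state 0. Hence cdddccc ∈ L(D).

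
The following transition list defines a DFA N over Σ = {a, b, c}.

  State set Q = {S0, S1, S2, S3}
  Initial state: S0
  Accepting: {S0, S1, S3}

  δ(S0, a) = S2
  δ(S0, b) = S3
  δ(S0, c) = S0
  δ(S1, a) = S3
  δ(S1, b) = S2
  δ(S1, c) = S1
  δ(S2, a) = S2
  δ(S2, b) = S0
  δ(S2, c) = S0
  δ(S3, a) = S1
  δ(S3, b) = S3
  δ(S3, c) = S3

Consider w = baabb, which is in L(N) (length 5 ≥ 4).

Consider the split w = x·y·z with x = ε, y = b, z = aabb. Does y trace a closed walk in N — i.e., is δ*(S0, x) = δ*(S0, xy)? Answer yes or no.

no

State sequence: S0 -b-> S3

After x (step 0): S0. After xy (step 1): S3.
They differ (S0 ≠ S3), so y is not a cycle from the state after x; this split is not the one the pumping-lemma construction produces, and pumping y need not keep the string in L(N).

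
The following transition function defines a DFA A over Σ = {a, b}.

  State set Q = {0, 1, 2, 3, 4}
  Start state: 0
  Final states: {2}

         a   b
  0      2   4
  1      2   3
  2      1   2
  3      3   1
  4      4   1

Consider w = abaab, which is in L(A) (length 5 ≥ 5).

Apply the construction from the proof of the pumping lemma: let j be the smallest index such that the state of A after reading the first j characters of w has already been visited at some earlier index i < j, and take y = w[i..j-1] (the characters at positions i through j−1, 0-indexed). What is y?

b

Run of A on w = a b a a b:
  step 0: 0  (start)
  step 1: 2  (read a: 0→2)
  step 2: 2  (read b: 2→2)   ← first repeat (2 seen earlier)
  step 3: 1  (read a: 2→1)
  step 4: 2  (read a: 1→2)
  step 5: 2  (read b: 2→2)

So i = 1, j = 2, giving x = w[0:1] = a, y = w[1:2] = b, z = w[2:5] = aab.
Check: |xy| = 2 ≤ 5 and |y| = 1 ≥ 1. Reading y takes A from 2 back to 2, so every xyⁱz is accepted.
The DFA has 5 states, so the proof of the pumping lemma guarantees a repeated state among the first 5+1 visited; the segment between the two visits is the pumpable y.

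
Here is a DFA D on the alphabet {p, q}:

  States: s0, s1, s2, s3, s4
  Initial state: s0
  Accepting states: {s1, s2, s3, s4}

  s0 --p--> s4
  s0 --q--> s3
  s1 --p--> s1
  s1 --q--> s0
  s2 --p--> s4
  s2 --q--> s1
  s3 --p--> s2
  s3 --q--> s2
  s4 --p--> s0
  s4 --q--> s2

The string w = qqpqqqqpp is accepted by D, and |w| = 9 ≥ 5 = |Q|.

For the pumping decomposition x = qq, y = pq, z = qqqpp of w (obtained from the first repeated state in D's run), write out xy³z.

qqpqpqpqqqqpp

xy^3z = qq·pq·pq·pq·qqqpp = qqpqpqpqqqqpp.
Reading y = pq takes D from s2 back to s2, so after x·y·y·y the machine is still in s2, and z then leads to the accepting state s4. Hence qqpqpqpqqqqpp ∈ L(D).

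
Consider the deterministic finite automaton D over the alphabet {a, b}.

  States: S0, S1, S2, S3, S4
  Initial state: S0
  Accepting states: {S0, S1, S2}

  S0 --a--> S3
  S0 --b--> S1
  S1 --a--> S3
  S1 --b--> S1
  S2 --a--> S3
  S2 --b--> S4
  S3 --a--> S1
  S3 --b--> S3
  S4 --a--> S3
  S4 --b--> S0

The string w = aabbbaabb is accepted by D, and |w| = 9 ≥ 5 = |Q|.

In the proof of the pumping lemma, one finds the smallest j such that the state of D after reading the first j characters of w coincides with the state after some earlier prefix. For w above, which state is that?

State sequence: S0 -a-> S3 -a-> S1 -b-> S1 -b-> S1 -b-> S1 -a-> S3 -a-> S1 -b-> S1 -b-> S1
First repeat at step 3: S1 was already visited.

The earliest repeat is at step j = 3: D is in S1, which it already visited at step i = 2.
The DFA has 5 states, so the proof of the pumping lemma guarantees a repeated state among the first 5+1 visited; the segment between the two visits is the pumpable y.

S1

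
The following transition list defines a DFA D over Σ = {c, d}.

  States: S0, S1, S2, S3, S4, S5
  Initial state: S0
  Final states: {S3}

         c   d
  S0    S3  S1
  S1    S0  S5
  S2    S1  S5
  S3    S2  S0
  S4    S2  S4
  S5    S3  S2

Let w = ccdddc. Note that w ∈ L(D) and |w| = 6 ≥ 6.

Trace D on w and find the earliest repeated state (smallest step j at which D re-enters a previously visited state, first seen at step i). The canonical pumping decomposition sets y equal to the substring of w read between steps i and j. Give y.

State sequence: S0 -c-> S3 -c-> S2 -d-> S5 -d-> S2 -d-> S5 -c-> S3
First repeat at step 4: S2 was already visited.

So i = 2, j = 4, giving x = w[0:2] = cc, y = w[2:4] = dd, z = w[4:6] = dc.
Check: |xy| = 4 ≤ 6 and |y| = 2 ≥ 1. Reading y takes D from S2 back to S2, so every xyⁱz is accepted.

dd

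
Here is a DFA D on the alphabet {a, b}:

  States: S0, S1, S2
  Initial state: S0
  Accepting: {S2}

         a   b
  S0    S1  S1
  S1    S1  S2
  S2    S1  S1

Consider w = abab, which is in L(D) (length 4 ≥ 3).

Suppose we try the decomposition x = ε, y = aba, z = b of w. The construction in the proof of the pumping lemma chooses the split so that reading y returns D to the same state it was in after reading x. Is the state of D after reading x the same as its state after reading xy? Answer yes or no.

no

State sequence: S0 -a-> S1 -b-> S2 -a-> S1

After x (step 0): S0. After xy (step 3): S1.
They differ (S0 ≠ S1), so y is not a cycle from the state after x; this split is not the one the pumping-lemma construction produces, and pumping y need not keep the string in L(D).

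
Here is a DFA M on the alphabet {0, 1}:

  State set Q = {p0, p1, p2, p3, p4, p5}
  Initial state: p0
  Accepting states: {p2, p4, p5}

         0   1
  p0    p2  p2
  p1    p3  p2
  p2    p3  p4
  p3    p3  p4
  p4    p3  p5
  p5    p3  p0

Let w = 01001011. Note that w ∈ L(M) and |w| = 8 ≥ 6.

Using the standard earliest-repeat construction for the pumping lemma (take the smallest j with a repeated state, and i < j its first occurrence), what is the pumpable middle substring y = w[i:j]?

0

State sequence: p0 -0-> p2 -1-> p4 -0-> p3 -0-> p3 -1-> p4 -0-> p3 -1-> p4 -1-> p5
First repeat at step 4: p3 was already visited.

So i = 3, j = 4, giving x = w[0:3] = 010, y = w[3:4] = 0, z = w[4:8] = 1011.
Check: |xy| = 4 ≤ 6 and |y| = 1 ≥ 1. Reading y takes M from p3 back to p3, so every xyⁱz is accepted.
Pumping length from the standard proof: p = 6 (the number of states). The repeated state found above gives |xy| = j ≤ 6 and |y| = j − i ≥ 1.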